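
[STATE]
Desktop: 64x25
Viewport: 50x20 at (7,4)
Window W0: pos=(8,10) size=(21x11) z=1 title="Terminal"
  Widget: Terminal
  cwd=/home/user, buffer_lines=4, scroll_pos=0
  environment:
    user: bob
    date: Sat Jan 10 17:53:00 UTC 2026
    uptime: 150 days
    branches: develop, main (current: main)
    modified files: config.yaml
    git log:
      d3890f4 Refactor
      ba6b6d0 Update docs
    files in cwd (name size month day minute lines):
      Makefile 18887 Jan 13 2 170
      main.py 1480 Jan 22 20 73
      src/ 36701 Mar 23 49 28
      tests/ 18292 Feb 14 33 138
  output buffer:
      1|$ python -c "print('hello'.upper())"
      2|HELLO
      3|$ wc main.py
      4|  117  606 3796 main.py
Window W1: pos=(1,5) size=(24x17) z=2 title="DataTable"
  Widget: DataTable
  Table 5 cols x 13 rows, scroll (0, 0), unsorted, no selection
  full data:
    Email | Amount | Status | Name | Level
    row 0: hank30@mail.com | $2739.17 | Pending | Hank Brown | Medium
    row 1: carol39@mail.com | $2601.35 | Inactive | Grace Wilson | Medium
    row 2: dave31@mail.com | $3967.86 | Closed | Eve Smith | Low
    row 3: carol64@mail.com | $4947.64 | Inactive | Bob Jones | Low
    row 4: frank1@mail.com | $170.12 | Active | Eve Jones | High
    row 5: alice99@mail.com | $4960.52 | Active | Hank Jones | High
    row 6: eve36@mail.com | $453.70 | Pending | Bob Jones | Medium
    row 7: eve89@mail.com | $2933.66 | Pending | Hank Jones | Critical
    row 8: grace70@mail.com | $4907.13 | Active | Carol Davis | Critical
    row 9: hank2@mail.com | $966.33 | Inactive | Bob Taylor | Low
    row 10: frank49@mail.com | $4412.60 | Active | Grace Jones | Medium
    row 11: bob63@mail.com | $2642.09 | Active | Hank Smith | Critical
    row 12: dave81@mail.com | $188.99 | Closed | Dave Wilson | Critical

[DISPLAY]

                                                  
━━━━━━━━━━━━━━━━━┓                                
Table            ┃                                
─────────────────┨                                
           │Amoun┃                                
───────────┼─────┃                                
0@mail.com │$2739┃━━━┓                            
39@mail.com│$2601┃   ┃                            
1@mail.com │$3967┃───┨                            
64@mail.com│$4947┃nt(┃                            
1@mail.com │$170.┃   ┃                            
99@mail.com│$4960┃   ┃                            
@mail.com  │$453.┃mai┃                            
@mail.com  │$2933┃   ┃                            
70@mail.com│$4907┃   ┃                            
@mail.com  │$966.┃   ┃                            
49@mail.com│$4412┃━━━┛                            
━━━━━━━━━━━━━━━━━┛                                
                                                  
                                                  


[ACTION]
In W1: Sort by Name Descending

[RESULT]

                                                  
━━━━━━━━━━━━━━━━━┓                                
Table            ┃                                
─────────────────┨                                
           │Amoun┃                                
───────────┼─────┃                                
@mail.com  │$2642┃━━━┓                            
99@mail.com│$4960┃   ┃                            
@mail.com  │$2933┃───┨                            
0@mail.com │$2739┃nt(┃                            
39@mail.com│$2601┃   ┃                            
49@mail.com│$4412┃   ┃                            
1@mail.com │$3967┃mai┃                            
1@mail.com │$170.┃   ┃                            
1@mail.com │$188.┃   ┃                            
70@mail.com│$4907┃   ┃                            
@mail.com  │$966.┃━━━┛                            
━━━━━━━━━━━━━━━━━┛                                
                                                  
                                                  


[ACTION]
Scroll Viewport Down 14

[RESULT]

━━━━━━━━━━━━━━━━━┓                                
Table            ┃                                
─────────────────┨                                
           │Amoun┃                                
───────────┼─────┃                                
@mail.com  │$2642┃━━━┓                            
99@mail.com│$4960┃   ┃                            
@mail.com  │$2933┃───┨                            
0@mail.com │$2739┃nt(┃                            
39@mail.com│$2601┃   ┃                            
49@mail.com│$4412┃   ┃                            
1@mail.com │$3967┃mai┃                            
1@mail.com │$170.┃   ┃                            
1@mail.com │$188.┃   ┃                            
70@mail.com│$4907┃   ┃                            
@mail.com  │$966.┃━━━┛                            
━━━━━━━━━━━━━━━━━┛                                
                                                  
                                                  
                                                  


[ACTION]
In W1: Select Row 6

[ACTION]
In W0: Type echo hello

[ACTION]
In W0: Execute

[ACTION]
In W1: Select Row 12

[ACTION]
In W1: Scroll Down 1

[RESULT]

━━━━━━━━━━━━━━━━━┓                                
Table            ┃                                
─────────────────┨                                
           │Amoun┃                                
───────────┼─────┃                                
99@mail.com│$4960┃━━━┓                            
@mail.com  │$2933┃   ┃                            
0@mail.com │$2739┃───┨                            
39@mail.com│$2601┃nt(┃                            
49@mail.com│$4412┃   ┃                            
1@mail.com │$3967┃   ┃                            
1@mail.com │$170.┃mai┃                            
1@mail.com │$188.┃   ┃                            
70@mail.com│$4907┃   ┃                            
@mail.com  │$966.┃   ┃                            
64@mail.com│$4947┃━━━┛                            
━━━━━━━━━━━━━━━━━┛                                
                                                  
                                                  
                                                  


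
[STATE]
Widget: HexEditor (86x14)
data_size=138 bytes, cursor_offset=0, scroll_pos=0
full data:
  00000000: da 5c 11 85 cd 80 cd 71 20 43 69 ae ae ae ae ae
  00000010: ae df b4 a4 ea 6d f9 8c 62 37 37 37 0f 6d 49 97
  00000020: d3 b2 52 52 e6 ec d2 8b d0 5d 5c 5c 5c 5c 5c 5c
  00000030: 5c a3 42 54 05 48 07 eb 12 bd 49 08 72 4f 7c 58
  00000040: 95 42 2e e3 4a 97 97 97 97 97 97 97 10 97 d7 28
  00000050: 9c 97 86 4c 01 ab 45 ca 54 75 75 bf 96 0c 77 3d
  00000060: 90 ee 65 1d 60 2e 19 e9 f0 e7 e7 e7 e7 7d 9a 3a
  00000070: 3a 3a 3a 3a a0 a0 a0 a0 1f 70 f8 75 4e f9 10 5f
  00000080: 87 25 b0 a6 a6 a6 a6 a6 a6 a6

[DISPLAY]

00000000  DA 5c 11 85 cd 80 cd 71  20 43 69 ae ae ae ae ae  |.\.....q Ci.....|        
00000010  ae df b4 a4 ea 6d f9 8c  62 37 37 37 0f 6d 49 97  |.....m..b777.mI.|        
00000020  d3 b2 52 52 e6 ec d2 8b  d0 5d 5c 5c 5c 5c 5c 5c  |..RR.....]\\\\\\|        
00000030  5c a3 42 54 05 48 07 eb  12 bd 49 08 72 4f 7c 58  |\.BT.H....I.rO|X|        
00000040  95 42 2e e3 4a 97 97 97  97 97 97 97 10 97 d7 28  |.B..J..........(|        
00000050  9c 97 86 4c 01 ab 45 ca  54 75 75 bf 96 0c 77 3d  |...L..E.Tuu...w=|        
00000060  90 ee 65 1d 60 2e 19 e9  f0 e7 e7 e7 e7 7d 9a 3a  |..e.`........}.:|        
00000070  3a 3a 3a 3a a0 a0 a0 a0  1f 70 f8 75 4e f9 10 5f  |::::.....p.uN.._|        
00000080  87 25 b0 a6 a6 a6 a6 a6  a6 a6                    |.%........      |        
                                                                                      
                                                                                      
                                                                                      
                                                                                      
                                                                                      


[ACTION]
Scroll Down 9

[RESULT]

00000080  87 25 b0 a6 a6 a6 a6 a6  a6 a6                    |.%........      |        
                                                                                      
                                                                                      
                                                                                      
                                                                                      
                                                                                      
                                                                                      
                                                                                      
                                                                                      
                                                                                      
                                                                                      
                                                                                      
                                                                                      
                                                                                      


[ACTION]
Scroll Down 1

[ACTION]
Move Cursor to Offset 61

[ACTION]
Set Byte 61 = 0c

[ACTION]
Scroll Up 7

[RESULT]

00000010  ae df b4 a4 ea 6d f9 8c  62 37 37 37 0f 6d 49 97  |.....m..b777.mI.|        
00000020  d3 b2 52 52 e6 ec d2 8b  d0 5d 5c 5c 5c 5c 5c 5c  |..RR.....]\\\\\\|        
00000030  5c a3 42 54 05 48 07 eb  12 bd 49 08 72 0C 7c 58  |\.BT.H....I.r.|X|        
00000040  95 42 2e e3 4a 97 97 97  97 97 97 97 10 97 d7 28  |.B..J..........(|        
00000050  9c 97 86 4c 01 ab 45 ca  54 75 75 bf 96 0c 77 3d  |...L..E.Tuu...w=|        
00000060  90 ee 65 1d 60 2e 19 e9  f0 e7 e7 e7 e7 7d 9a 3a  |..e.`........}.:|        
00000070  3a 3a 3a 3a a0 a0 a0 a0  1f 70 f8 75 4e f9 10 5f  |::::.....p.uN.._|        
00000080  87 25 b0 a6 a6 a6 a6 a6  a6 a6                    |.%........      |        
                                                                                      
                                                                                      
                                                                                      
                                                                                      
                                                                                      
                                                                                      


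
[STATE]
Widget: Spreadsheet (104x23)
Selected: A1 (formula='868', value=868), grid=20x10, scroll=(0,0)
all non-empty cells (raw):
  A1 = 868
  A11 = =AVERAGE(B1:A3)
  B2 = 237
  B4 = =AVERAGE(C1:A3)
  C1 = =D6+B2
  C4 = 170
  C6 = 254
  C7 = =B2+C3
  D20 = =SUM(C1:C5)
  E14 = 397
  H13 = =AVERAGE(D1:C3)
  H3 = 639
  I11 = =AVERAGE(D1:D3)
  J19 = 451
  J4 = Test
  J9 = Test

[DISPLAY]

A1: 868                                                                                                 
       A       B       C       D       E       F       G       H       I       J                        
--------------------------------------------------------------------------------------------------------
  1    [868]       0     237       0       0       0       0       0       0       0                    
  2        0     237       0       0       0       0       0       0       0       0                    
  3        0       0       0       0       0       0       0     639       0       0                    
  4        0  149.11     170       0       0       0       0       0       0Test                        
  5        0       0       0       0       0       0       0       0       0       0                    
  6        0       0     254       0       0       0       0       0       0       0                    
  7        0       0     237       0       0       0       0       0       0       0                    
  8        0       0       0       0       0       0       0       0       0       0                    
  9        0       0       0       0       0       0       0       0       0Test                        
 10        0       0       0       0       0       0       0       0       0       0                    
 11   184.17       0       0       0       0       0       0       0       0       0                    
 12        0       0       0       0       0       0       0       0       0       0                    
 13        0       0       0       0       0       0       0   39.50       0       0                    
 14        0       0       0       0     397       0       0       0       0       0                    
 15        0       0       0       0       0       0       0       0       0       0                    
 16        0       0       0       0       0       0       0       0       0       0                    
 17        0       0       0       0       0       0       0       0       0       0                    
 18        0       0       0       0       0       0       0       0       0       0                    
 19        0       0       0       0       0       0       0       0       0     451                    
 20        0       0       0     407       0       0       0       0       0       0                    


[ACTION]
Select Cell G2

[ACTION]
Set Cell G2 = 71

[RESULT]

G2: 71                                                                                                  
       A       B       C       D       E       F       G       H       I       J                        
--------------------------------------------------------------------------------------------------------
  1      868       0     237       0       0       0       0       0       0       0                    
  2        0     237       0       0       0       0    [71]       0       0       0                    
  3        0       0       0       0       0       0       0     639       0       0                    
  4        0  149.11     170       0       0       0       0       0       0Test                        
  5        0       0       0       0       0       0       0       0       0       0                    
  6        0       0     254       0       0       0       0       0       0       0                    
  7        0       0     237       0       0       0       0       0       0       0                    
  8        0       0       0       0       0       0       0       0       0       0                    
  9        0       0       0       0       0       0       0       0       0Test                        
 10        0       0       0       0       0       0       0       0       0       0                    
 11   184.17       0       0       0       0       0       0       0       0       0                    
 12        0       0       0       0       0       0       0       0       0       0                    
 13        0       0       0       0       0       0       0   39.50       0       0                    
 14        0       0       0       0     397       0       0       0       0       0                    
 15        0       0       0       0       0       0       0       0       0       0                    
 16        0       0       0       0       0       0       0       0       0       0                    
 17        0       0       0       0       0       0       0       0       0       0                    
 18        0       0       0       0       0       0       0       0       0       0                    
 19        0       0       0       0       0       0       0       0       0     451                    
 20        0       0       0     407       0       0       0       0       0       0                    


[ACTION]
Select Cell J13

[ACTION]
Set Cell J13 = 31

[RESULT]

J13: 31                                                                                                 
       A       B       C       D       E       F       G       H       I       J                        
--------------------------------------------------------------------------------------------------------
  1      868       0     237       0       0       0       0       0       0       0                    
  2        0     237       0       0       0       0      71       0       0       0                    
  3        0       0       0       0       0       0       0     639       0       0                    
  4        0  149.11     170       0       0       0       0       0       0Test                        
  5        0       0       0       0       0       0       0       0       0       0                    
  6        0       0     254       0       0       0       0       0       0       0                    
  7        0       0     237       0       0       0       0       0       0       0                    
  8        0       0       0       0       0       0       0       0       0       0                    
  9        0       0       0       0       0       0       0       0       0Test                        
 10        0       0       0       0       0       0       0       0       0       0                    
 11   184.17       0       0       0       0       0       0       0       0       0                    
 12        0       0       0       0       0       0       0       0       0       0                    
 13        0       0       0       0       0       0       0   39.50       0    [31]                    
 14        0       0       0       0     397       0       0       0       0       0                    
 15        0       0       0       0       0       0       0       0       0       0                    
 16        0       0       0       0       0       0       0       0       0       0                    
 17        0       0       0       0       0       0       0       0       0       0                    
 18        0       0       0       0       0       0       0       0       0       0                    
 19        0       0       0       0       0       0       0       0       0     451                    
 20        0       0       0     407       0       0       0       0       0       0                    


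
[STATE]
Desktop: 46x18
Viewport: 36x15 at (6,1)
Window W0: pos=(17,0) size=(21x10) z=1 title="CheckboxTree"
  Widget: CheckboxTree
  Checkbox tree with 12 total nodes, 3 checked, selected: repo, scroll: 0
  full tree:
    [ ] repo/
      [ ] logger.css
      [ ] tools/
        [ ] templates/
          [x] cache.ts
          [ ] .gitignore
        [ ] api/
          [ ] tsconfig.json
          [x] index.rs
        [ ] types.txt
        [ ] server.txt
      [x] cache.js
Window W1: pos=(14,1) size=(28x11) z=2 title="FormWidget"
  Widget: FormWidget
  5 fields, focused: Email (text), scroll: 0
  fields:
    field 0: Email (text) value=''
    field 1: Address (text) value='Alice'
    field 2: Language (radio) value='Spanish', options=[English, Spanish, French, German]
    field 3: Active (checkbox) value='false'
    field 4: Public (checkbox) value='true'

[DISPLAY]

        ┏━━━━━━━━━━━━━━━━━━━━━━━━━━┓
        ┃ FormWidget               ┃
        ┠──────────────────────────┨
        ┃> Email:      [          ]┃
        ┃  Address:    [Alice     ]┃
        ┃  Language:   ( ) English ┃
        ┃  Active:     [ ]         ┃
        ┃  Public:     [x]         ┃
        ┃                          ┃
        ┃                          ┃
        ┗━━━━━━━━━━━━━━━━━━━━━━━━━━┛
                                    
                                    
                                    
                                    


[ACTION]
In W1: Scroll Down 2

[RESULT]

        ┏━━━━━━━━━━━━━━━━━━━━━━━━━━┓
        ┃ FormWidget               ┃
        ┠──────────────────────────┨
        ┃  Language:   ( ) English ┃
        ┃  Active:     [ ]         ┃
        ┃  Public:     [x]         ┃
        ┃                          ┃
        ┃                          ┃
        ┃                          ┃
        ┃                          ┃
        ┗━━━━━━━━━━━━━━━━━━━━━━━━━━┛
                                    
                                    
                                    
                                    


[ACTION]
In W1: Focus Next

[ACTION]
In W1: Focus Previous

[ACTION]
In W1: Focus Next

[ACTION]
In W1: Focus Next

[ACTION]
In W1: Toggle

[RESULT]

        ┏━━━━━━━━━━━━━━━━━━━━━━━━━━┓
        ┃ FormWidget               ┃
        ┠──────────────────────────┨
        ┃> Language:   ( ) English ┃
        ┃  Active:     [ ]         ┃
        ┃  Public:     [x]         ┃
        ┃                          ┃
        ┃                          ┃
        ┃                          ┃
        ┃                          ┃
        ┗━━━━━━━━━━━━━━━━━━━━━━━━━━┛
                                    
                                    
                                    
                                    


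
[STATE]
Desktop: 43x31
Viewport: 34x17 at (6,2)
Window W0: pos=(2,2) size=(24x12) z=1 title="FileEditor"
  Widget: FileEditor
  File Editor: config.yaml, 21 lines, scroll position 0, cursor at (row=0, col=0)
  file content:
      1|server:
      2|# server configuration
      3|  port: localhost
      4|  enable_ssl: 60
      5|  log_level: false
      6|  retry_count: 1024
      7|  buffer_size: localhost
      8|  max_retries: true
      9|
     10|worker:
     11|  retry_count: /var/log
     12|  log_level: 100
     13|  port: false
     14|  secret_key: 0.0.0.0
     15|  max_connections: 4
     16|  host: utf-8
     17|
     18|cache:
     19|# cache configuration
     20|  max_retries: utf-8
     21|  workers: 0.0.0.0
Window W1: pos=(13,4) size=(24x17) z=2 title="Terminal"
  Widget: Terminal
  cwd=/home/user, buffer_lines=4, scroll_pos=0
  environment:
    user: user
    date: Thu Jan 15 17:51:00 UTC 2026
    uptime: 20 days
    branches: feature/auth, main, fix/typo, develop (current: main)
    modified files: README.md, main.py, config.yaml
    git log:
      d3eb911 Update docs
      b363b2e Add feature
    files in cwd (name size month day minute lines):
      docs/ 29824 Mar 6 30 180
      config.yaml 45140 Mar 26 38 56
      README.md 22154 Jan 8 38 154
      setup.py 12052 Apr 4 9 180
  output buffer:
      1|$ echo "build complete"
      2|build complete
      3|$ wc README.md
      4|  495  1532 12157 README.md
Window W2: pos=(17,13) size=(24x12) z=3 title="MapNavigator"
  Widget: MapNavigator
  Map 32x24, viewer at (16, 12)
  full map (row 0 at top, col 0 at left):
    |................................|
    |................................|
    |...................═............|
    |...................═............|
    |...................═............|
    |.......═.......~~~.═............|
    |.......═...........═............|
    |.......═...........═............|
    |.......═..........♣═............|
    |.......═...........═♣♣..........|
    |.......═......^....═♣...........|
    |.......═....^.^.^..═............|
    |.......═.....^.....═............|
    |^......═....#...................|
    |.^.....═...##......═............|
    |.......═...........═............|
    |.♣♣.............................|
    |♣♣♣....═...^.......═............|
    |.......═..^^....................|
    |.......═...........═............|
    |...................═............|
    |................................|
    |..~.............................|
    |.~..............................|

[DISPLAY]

━━━━━━━━━━━━━━━━━━━┓              
leEditor           ┃              
───────┏━━━━━━━━━━━━━━━━━━━━━━┓   
ver:   ┃ Terminal             ┃   
erver c┠──────────────────────┨   
ort: lo┃$ echo "build complete┃   
nable_s┃build complete        ┃   
og_leve┃$ wc README.md        ┃   
etry_co┃  495  1532 12157 READ┃   
uffer_s┃$ █                   ┃   
ax_retr┃                      ┃   
━━━━━━━┃   ┏━━━━━━━━━━━━━━━━━━━━━━
       ┃   ┃ MapNavigator         
       ┃   ┠──────────────────────
       ┃   ┃..═..........♣═.......
       ┃   ┃..═...........═♣♣.....
       ┃   ┃..═......^....═♣......


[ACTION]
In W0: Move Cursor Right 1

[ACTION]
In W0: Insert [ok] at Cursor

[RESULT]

━━━━━━━━━━━━━━━━━━━┓              
leEditor           ┃              
───────┏━━━━━━━━━━━━━━━━━━━━━━┓   
█rver: ┃ Terminal             ┃   
erver c┠──────────────────────┨   
ort: lo┃$ echo "build complete┃   
nable_s┃build complete        ┃   
og_leve┃$ wc README.md        ┃   
etry_co┃  495  1532 12157 READ┃   
uffer_s┃$ █                   ┃   
ax_retr┃                      ┃   
━━━━━━━┃   ┏━━━━━━━━━━━━━━━━━━━━━━
       ┃   ┃ MapNavigator         
       ┃   ┠──────────────────────
       ┃   ┃..═..........♣═.......
       ┃   ┃..═...........═♣♣.....
       ┃   ┃..═......^....═♣......


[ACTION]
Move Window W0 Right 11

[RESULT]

       ┏━━━━━━━━━━━━━━━━━━━━━━┓   
       ┃ FileEditor           ┃   
       ┏━━━━━━━━━━━━━━━━━━━━━━┓   
       ┃ Terminal             ┃   
       ┠──────────────────────┨   
       ┃$ echo "build complete┃   
       ┃build complete        ┃   
       ┃$ wc README.md        ┃   
       ┃  495  1532 12157 READ┃   
       ┃$ █                   ┃   
       ┃                      ┃   
       ┃   ┏━━━━━━━━━━━━━━━━━━━━━━
       ┃   ┃ MapNavigator         
       ┃   ┠──────────────────────
       ┃   ┃..═..........♣═.......
       ┃   ┃..═...........═♣♣.....
       ┃   ┃..═......^....═♣......


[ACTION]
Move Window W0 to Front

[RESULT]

       ┏━━━━━━━━━━━━━━━━━━━━━━┓   
       ┃ FileEditor           ┃   
       ┠──────────────────────┨   
       ┃sok█rver:            ▲┃   
       ┃# server configuratio█┃   
       ┃  port: localhost    ░┃   
       ┃  enable_ssl: 60     ░┃   
       ┃  log_level: false   ░┃   
       ┃  retry_count: 1024  ░┃   
       ┃  buffer_size: localh░┃   
       ┃  max_retries: true  ▼┃   
       ┗━━━━━━━━━━━━━━━━━━━━━━┛━━━
       ┃   ┃ MapNavigator         
       ┃   ┠──────────────────────
       ┃   ┃..═..........♣═.......
       ┃   ┃..═...........═♣♣.....
       ┃   ┃..═......^....═♣......


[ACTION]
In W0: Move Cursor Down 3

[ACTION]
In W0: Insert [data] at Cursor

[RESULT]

       ┏━━━━━━━━━━━━━━━━━━━━━━┓   
       ┃ FileEditor           ┃   
       ┠──────────────────────┨   
       ┃sokerver:            ▲┃   
       ┃# server configuratio█┃   
       ┃  port: localhost    ░┃   
       ┃  edata█able_ssl: 60 ░┃   
       ┃  log_level: false   ░┃   
       ┃  retry_count: 1024  ░┃   
       ┃  buffer_size: localh░┃   
       ┃  max_retries: true  ▼┃   
       ┗━━━━━━━━━━━━━━━━━━━━━━┛━━━
       ┃   ┃ MapNavigator         
       ┃   ┠──────────────────────
       ┃   ┃..═..........♣═.......
       ┃   ┃..═...........═♣♣.....
       ┃   ┃..═......^....═♣......


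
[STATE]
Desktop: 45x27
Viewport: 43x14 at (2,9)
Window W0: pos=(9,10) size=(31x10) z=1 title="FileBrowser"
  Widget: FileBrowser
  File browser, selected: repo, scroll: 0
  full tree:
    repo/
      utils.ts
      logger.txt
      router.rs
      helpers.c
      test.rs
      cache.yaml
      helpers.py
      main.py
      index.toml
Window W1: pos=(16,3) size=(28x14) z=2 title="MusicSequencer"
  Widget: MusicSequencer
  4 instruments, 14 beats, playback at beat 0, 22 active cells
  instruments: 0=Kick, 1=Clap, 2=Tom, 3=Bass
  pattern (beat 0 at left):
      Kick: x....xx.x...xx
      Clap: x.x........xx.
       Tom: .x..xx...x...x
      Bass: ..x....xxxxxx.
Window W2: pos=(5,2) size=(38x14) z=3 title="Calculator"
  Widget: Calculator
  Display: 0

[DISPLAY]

   ┃│ 4 │ 5 │ 6 │ × │                   ┃┃ 
   ┃├───┼───┼───┼───┤                   ┃┃ 
   ┃│ 1 │ 2 │ 3 │ - │                   ┃┃ 
   ┃├───┼───┼───┼───┤                   ┃┃ 
   ┃│ 0 │ . │ = │ + │                   ┃┃ 
   ┃└───┴───┴───┴───┘                   ┃┃ 
   ┗━━━━━━━━━━━━━━━━━━━━━━━━━━━━━━━━━━━━┛┃ 
       ┃    ro┗━━━━━━━━━━━━━━━━━━━━━━━━━━┛ 
       ┃    helpers.c                ┃     
       ┃    test.rs                  ┃     
       ┗━━━━━━━━━━━━━━━━━━━━━━━━━━━━━┛     
                                           
                                           
                                           


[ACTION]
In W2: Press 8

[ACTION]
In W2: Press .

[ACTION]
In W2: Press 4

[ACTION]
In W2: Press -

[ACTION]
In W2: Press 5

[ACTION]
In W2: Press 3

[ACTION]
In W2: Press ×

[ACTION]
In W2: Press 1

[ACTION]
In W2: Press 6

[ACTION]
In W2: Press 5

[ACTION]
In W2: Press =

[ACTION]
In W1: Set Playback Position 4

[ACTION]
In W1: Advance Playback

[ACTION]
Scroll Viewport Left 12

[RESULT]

     ┃│ 4 │ 5 │ 6 │ × │                   ┃
     ┃├───┼───┼───┼───┤                   ┃
     ┃│ 1 │ 2 │ 3 │ - │                   ┃
     ┃├───┼───┼───┼───┤                   ┃
     ┃│ 0 │ . │ = │ + │                   ┃
     ┃└───┴───┴───┴───┘                   ┃
     ┗━━━━━━━━━━━━━━━━━━━━━━━━━━━━━━━━━━━━┛
         ┃    ro┗━━━━━━━━━━━━━━━━━━━━━━━━━━
         ┃    helpers.c                ┃   
         ┃    test.rs                  ┃   
         ┗━━━━━━━━━━━━━━━━━━━━━━━━━━━━━┛   
                                           
                                           
                                           


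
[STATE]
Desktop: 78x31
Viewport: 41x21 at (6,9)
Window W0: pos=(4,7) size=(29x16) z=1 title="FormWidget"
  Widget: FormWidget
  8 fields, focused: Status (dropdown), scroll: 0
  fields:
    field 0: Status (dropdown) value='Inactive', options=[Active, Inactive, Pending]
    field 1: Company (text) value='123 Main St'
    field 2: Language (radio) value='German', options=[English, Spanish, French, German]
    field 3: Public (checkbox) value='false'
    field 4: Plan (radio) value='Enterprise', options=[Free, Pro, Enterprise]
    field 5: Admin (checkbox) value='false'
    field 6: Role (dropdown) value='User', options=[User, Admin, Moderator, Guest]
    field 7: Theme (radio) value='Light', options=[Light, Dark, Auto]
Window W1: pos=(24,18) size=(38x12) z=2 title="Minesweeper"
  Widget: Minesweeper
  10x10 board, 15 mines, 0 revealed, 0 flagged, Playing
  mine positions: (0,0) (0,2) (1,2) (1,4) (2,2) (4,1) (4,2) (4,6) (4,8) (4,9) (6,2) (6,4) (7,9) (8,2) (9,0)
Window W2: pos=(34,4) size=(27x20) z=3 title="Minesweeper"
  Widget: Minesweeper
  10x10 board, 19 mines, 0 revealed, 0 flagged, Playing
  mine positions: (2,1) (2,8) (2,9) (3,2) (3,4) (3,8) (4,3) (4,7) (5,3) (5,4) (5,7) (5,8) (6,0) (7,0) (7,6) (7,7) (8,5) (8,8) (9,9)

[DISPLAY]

──────────────────────────┨ ┃■■■■■■■■■■  
 Status:     [Inactive  ▼]┃ ┃■■■■■■■■■■  
 Company:    [123 Main St]┃ ┃■■■■■■■■■■  
 Language:   ( ) English  ┃ ┃■■■■■■■■■■  
 Public:     [ ]          ┃ ┃■■■■■■■■■■  
 Plan:       ( ) Free  ( )┃ ┃■■■■■■■■■■  
 Admin:      [ ]          ┃ ┃■■■■■■■■■■  
 Role:       [User      ▼]┃ ┃■■■■■■■■■■  
 Theme:      (●) Light  ( ┃ ┃            
                  ┏━━━━━━━━━┃            
                  ┃ Mineswee┃            
                  ┠─────────┃            
                  ┃■■■■■■■■■┃            
━━━━━━━━━━━━━━━━━━┃■■■■■■■■■┃            
                  ┃■■■■■■■■■┗━━━━━━━━━━━━
                  ┃■■■■■■■■■■            
                  ┃■■■■■■■■■■            
                  ┃■■■■■■■■■■            
                  ┃■■■■■■■■■■            
                  ┃■■■■■■■■■■            
                  ┗━━━━━━━━━━━━━━━━━━━━━━


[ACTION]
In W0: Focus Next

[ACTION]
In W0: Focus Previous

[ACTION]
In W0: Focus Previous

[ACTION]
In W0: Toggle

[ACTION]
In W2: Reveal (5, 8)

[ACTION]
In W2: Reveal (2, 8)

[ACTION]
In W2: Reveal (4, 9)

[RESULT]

──────────────────────────┨ ┃■✹■■■■■■✹✹  
 Status:     [Inactive  ▼]┃ ┃■■✹■✹■■■✹■  
 Company:    [123 Main St]┃ ┃■■■✹■■■✹■■  
 Language:   ( ) English  ┃ ┃■■■✹✹■■✹✹■  
 Public:     [ ]          ┃ ┃✹■■■■■■■■■  
 Plan:       ( ) Free  ( )┃ ┃✹■■■■■✹✹■■  
 Admin:      [ ]          ┃ ┃■■■■■✹■■✹■  
 Role:       [User      ▼]┃ ┃■■■■■■■■■✹  
 Theme:      (●) Light  ( ┃ ┃            
                  ┏━━━━━━━━━┃            
                  ┃ Mineswee┃            
                  ┠─────────┃            
                  ┃■■■■■■■■■┃            
━━━━━━━━━━━━━━━━━━┃■■■■■■■■■┃            
                  ┃■■■■■■■■■┗━━━━━━━━━━━━
                  ┃■■■■■■■■■■            
                  ┃■■■■■■■■■■            
                  ┃■■■■■■■■■■            
                  ┃■■■■■■■■■■            
                  ┃■■■■■■■■■■            
                  ┗━━━━━━━━━━━━━━━━━━━━━━


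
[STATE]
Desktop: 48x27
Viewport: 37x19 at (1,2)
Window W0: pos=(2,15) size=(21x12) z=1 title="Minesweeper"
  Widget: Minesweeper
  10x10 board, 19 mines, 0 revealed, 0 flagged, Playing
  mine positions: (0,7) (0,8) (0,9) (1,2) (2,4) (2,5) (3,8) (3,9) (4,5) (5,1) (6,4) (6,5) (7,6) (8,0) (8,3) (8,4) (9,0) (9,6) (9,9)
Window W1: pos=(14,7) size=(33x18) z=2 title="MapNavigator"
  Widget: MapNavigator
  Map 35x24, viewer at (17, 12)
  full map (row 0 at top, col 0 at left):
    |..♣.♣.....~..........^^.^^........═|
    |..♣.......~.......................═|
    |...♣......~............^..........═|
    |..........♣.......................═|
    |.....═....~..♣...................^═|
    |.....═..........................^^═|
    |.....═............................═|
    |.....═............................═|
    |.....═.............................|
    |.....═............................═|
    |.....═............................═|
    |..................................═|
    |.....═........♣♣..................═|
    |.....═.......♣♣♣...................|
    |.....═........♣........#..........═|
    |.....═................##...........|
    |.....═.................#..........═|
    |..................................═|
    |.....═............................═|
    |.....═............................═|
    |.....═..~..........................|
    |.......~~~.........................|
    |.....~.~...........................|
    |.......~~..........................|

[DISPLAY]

                                     
                                     
                                     
                                     
                                     
             ┏━━━━━━━━━━━━━━━━━━━━━━━
             ┃ MapNavigator          
             ┠───────────────────────
             ┃...═...................
             ┃...═...................
             ┃...═...................
             ┃...═...................
             ┃...═...................
 ┏━━━━━━━━━━━┃...═...................
 ┃ Minesweepe┃.......................
 ┠───────────┃...═........♣♣.@.......
 ┃■■■■■■■■■■ ┃...═.......♣♣♣.........
 ┃■■■■■■■■■■ ┃...═........♣........#.
 ┃■■■■■■■■■■ ┃...═................##.


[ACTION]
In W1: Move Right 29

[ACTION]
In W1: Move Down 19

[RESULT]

                                     
                                     
                                     
                                     
                                     
             ┏━━━━━━━━━━━━━━━━━━━━━━━
             ┃ MapNavigator          
             ┠───────────────────────
             ┃....#..........═       
             ┃...............═       
             ┃...............═       
             ┃...............═       
             ┃................       
 ┏━━━━━━━━━━━┃................       
 ┃ Minesweepe┃................       
 ┠───────────┃...............@       
 ┃■■■■■■■■■■ ┃                       
 ┃■■■■■■■■■■ ┃                       
 ┃■■■■■■■■■■ ┃                       


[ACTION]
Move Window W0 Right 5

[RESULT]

                                     
                                     
                                     
                                     
                                     
             ┏━━━━━━━━━━━━━━━━━━━━━━━
             ┃ MapNavigator          
             ┠───────────────────────
             ┃....#..........═       
             ┃...............═       
             ┃...............═       
             ┃...............═       
             ┃................       
      ┏━━━━━━┃................       
      ┃ Mines┃................       
      ┠──────┃...............@       
      ┃■■■■■■┃                       
      ┃■■■■■■┃                       
      ┃■■■■■■┃                       
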